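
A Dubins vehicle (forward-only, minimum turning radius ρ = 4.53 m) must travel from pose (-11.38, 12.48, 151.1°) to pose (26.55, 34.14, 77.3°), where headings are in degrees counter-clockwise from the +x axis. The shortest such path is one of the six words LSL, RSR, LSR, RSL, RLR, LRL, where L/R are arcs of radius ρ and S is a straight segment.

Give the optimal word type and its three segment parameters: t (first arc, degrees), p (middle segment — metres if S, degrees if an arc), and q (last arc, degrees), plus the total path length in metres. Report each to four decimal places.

Let ψ = atan2(Δy, Δx) = atan2(21.66, 37.93) = 29.7286° be the start→goal bearing.
Normalize: d = |goal − start| / ρ = 43.678834/4.53 = 9.642127, α = (θ_start − ψ) mod 360° = 121.3714° = 2.118330 rad, β = (θ_goal − ψ) mod 360° = 47.5714° = 0.830277 rad.
Common terms: sin α = 0.853811, cos α = -0.520583, sin β = 0.738119, cos β = 0.674671, cos(α−β) = 0.278991, d² = 92.970606. Work in radians in the unit-radius frame; every candidate has L = ρ·(t + p + q).
LSL: p² = 2 + d² − 2cos(α−β) + 2d(sin α − sin β) = 96.643664; p = √p² = 9.830751; φ = atan2(cos β − cos α, d + sin α − sin β) = 0.121885 rad; t = (φ − α) mod 2π = 4.286740 rad, q = (β − φ) mod 2π = 0.708393 rad → L = 4.53·(4.286740 + 9.830751 + 0.708393) = 4.53·14.825883 = 67.161251 m
RSR: p² = 2 + d² − 2cos(α−β) + 2d(sin β − sin α) = 92.181583; p = √p² = 9.601124; φ = atan2(cos α − cos β, d − sin α + sin β) = -0.124815 rad; t = (α − φ) mod 2π = 2.243145 rad, q = (φ − β) mod 2π = 5.328093 rad → L = 4.53·(2.243145 + 9.601124 + 5.328093) = 4.53·17.172362 = 77.790801 m
LSR: p² = d² − 2 + 2cos(α−β) + 2d(sin α + sin β) = 122.227757; p = √p² = 11.055666; φ = atan2(−cos α − cos β, d + sin α + sin β) − atan2(−2, p) = 0.165252 rad; t = (φ − α) mod 2π = 4.330107 rad, q = (φ − β) mod 2π = 5.618160 rad → L = 4.53·(4.330107 + 11.055666 + 5.618160) = 4.53·21.003933 = 95.147817 m
RSL: p² = d² − 2 + 2cos(α−β) − 2d(sin α + sin β) = 60.829418; p = √p² = 7.799322; φ = atan2(cos α + cos β, d − sin α − sin β) − atan2(2, p) = -0.231885 rad; t = (α − φ) mod 2π = 2.350215 rad, q = (β − φ) mod 2π = 1.062162 rad → L = 4.53·(2.350215 + 7.799322 + 1.062162) = 4.53·11.211700 = 50.788999 m
RLR: c = (6 − d² + 2cos(α−β) + 2d(sin α − sin β))/8 = -10.522698, |c| > 1 → infeasible
LRL: c = (6 − d² + 2cos(α−β) − 2d(sin α − sin β))/8 = -11.080458, |c| > 1 → infeasible
Shortest: RSL with L = 50.788999 m ≈ 50.7890 m
Convert RSL to answer units (arcs ×180/π): t = 2.350215·180/π = 134.6574°, p = ρ·p = 4.53·7.799322 = 35.3309 m, q = 1.062162·180/π = 60.8574°, L = 50.7890 m.

RSL: t = 134.6574°, p = 35.3309 m, q = 60.8574°, L = 50.7890 m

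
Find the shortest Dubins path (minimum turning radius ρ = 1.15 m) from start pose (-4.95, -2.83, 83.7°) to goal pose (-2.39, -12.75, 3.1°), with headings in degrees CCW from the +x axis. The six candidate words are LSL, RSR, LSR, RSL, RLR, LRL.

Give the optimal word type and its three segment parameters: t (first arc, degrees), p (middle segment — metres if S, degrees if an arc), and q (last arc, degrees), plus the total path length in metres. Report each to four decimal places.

Let ψ = atan2(Δy, Δx) = atan2(-9.92, 2.56) = -75.5297° be the start→goal bearing.
Normalize: d = |goal − start| / ρ = 10.244999/1.15 = 8.908695, α = (θ_start − ψ) mod 360° = 159.2297° = 2.779083 rad, β = (θ_goal − ψ) mod 360° = 78.6297° = 1.372347 rad.
Common terms: sin α = 0.354622, cos α = -0.935010, sin β = 0.980374, cos β = 0.197149, cos(α−β) = 0.163326, d² = 79.364839. Work in radians in the unit-radius frame; every candidate has L = ρ·(t + p + q).
LSL: p² = 2 + d² − 2cos(α−β) + 2d(sin α − sin β) = 69.888933; p = √p² = 8.359960; φ = atan2(cos β − cos α, d + sin α − sin β) = 0.135844 rad; t = (φ − α) mod 2π = 3.639946 rad, q = (β − φ) mod 2π = 1.236504 rad → L = 1.15·(3.639946 + 8.359960 + 1.236504) = 1.15·13.236410 = 15.221872 m
RSR: p² = 2 + d² − 2cos(α−β) + 2d(sin β − sin α) = 92.187442; p = √p² = 9.601429; φ = atan2(cos α − cos β, d − sin α + sin β) = -0.118191 rad; t = (α − φ) mod 2π = 2.897273 rad, q = (φ − β) mod 2π = 4.792647 rad → L = 1.15·(2.897273 + 9.601429 + 4.792647) = 1.15·17.291350 = 19.885052 m
LSR: p² = d² − 2 + 2cos(α−β) + 2d(sin α + sin β) = 101.477630; p = √p² = 10.073611; φ = atan2(−cos α − cos β, d + sin α + sin β) − atan2(−2, p) = 0.267896 rad; t = (φ − α) mod 2π = 3.771999 rad, q = (φ − β) mod 2π = 5.178735 rad → L = 1.15·(3.771999 + 10.073611 + 5.178735) = 1.15·19.024344 = 21.877996 m
RSL: p² = d² − 2 + 2cos(α−β) − 2d(sin α + sin β) = 53.905352; p = √p² = 7.342026; φ = atan2(cos α + cos β, d − sin α − sin β) − atan2(2, p) = -0.363069 rad; t = (α − φ) mod 2π = 3.142152 rad, q = (β − φ) mod 2π = 1.735416 rad → L = 1.15·(3.142152 + 7.342026 + 1.735416) = 1.15·12.219594 = 14.052534 m
RLR: c = (6 − d² + 2cos(α−β) + 2d(sin α − sin β))/8 = -10.523430, |c| > 1 → infeasible
LRL: c = (6 − d² + 2cos(α−β) − 2d(sin α − sin β))/8 = -7.736117, |c| > 1 → infeasible
Shortest: RSL with L = 14.052534 m ≈ 14.0525 m
Convert RSL to answer units (arcs ×180/π): t = 3.142152·180/π = 180.0320°, p = ρ·p = 1.15·7.342026 = 8.4433 m, q = 1.735416·180/π = 99.4320°, L = 14.0525 m.

RSL: t = 180.0320°, p = 8.4433 m, q = 99.4320°, L = 14.0525 m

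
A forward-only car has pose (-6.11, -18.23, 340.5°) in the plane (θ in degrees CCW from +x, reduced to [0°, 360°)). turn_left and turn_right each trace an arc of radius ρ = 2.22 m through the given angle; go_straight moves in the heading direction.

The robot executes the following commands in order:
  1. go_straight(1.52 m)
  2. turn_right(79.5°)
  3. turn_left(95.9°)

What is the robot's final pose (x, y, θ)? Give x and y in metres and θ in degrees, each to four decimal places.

(-1.1530, -23.7414, 356.9000°)

set_pose: (x, y, θ) = (-6.1100, -18.2300, 340.5000°), ρ = 2.22
go_straight(1.52): x += 1.52·cos θ, y += 1.52·sin θ → (-4.6772, -18.7374, 340.5000°)
turn_right(79.5°): centre at ρ to the right, rotate −79.5° → (-3.2256, -21.1773, 261.0000°)
turn_left(95.9°): centre at ρ to the left, rotate +95.9° → (-1.1530, -23.7414, 356.9000°)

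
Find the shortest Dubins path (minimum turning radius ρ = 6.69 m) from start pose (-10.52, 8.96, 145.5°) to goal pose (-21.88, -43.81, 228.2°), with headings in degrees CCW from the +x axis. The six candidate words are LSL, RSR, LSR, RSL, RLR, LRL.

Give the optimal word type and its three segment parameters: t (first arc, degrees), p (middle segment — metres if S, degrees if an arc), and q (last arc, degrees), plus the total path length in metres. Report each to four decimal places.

Let ψ = atan2(Δy, Δx) = atan2(-52.77, -11.36) = -102.1489° be the start→goal bearing.
Normalize: d = |goal − start| / ρ = 53.978908/6.69 = 8.068596, α = (θ_start − ψ) mod 360° = 247.6489° = 4.322288 rad, β = (θ_goal − ψ) mod 360° = 330.3489° = 5.765676 rad.
Common terms: sin α = -0.924871, cos α = -0.380282, sin β = -0.494718, cos β = 0.869054, cos(α−β) = 0.127065, d² = 65.102243. Work in radians in the unit-radius frame; every candidate has L = ρ·(t + p + q).
LSL: p² = 2 + d² − 2cos(α−β) + 2d(sin α − sin β) = 59.906648; p = √p² = 7.739939; φ = atan2(cos β − cos α, d + sin α − sin β) = 0.162123 rad; t = (φ − α) mod 2π = 2.123020 rad, q = (β − φ) mod 2π = 5.603552 rad → L = 6.69·(2.123020 + 7.739939 + 5.603552) = 6.69·15.466511 = 103.470959 m
RSR: p² = 2 + d² − 2cos(α−β) + 2d(sin β − sin α) = 73.789580; p = √p² = 8.590086; φ = atan2(cos α − cos β, d − sin α + sin β) = -0.145957 rad; t = (α − φ) mod 2π = 4.468245 rad, q = (φ − β) mod 2π = 0.371553 rad → L = 6.69·(4.468245 + 8.590086 + 0.371553) = 6.69·13.429884 = 89.845925 m
LSR: p² = d² − 2 + 2cos(α−β) + 2d(sin α + sin β) = 40.448203; p = √p² = 6.359890; φ = atan2(−cos α − cos β, d + sin α + sin β) − atan2(−2, p) = 0.231301 rad; t = (φ − α) mod 2π = 2.192198 rad, q = (φ − β) mod 2π = 0.748811 rad → L = 6.69·(2.192198 + 6.359890 + 0.748811) = 6.69·9.300899 = 62.223011 m
RSL: p² = d² − 2 + 2cos(α−β) − 2d(sin α + sin β) = 86.264541; p = √p² = 9.287871; φ = atan2(cos α + cos β, d − sin α − sin β) − atan2(2, p) = -0.160628 rad; t = (α − φ) mod 2π = 4.482916 rad, q = (β − φ) mod 2π = 5.926303 rad → L = 6.69·(4.482916 + 9.287871 + 5.926303) = 6.69·19.697090 = 131.773531 m
RLR: c = (6 − d² + 2cos(α−β) + 2d(sin α − sin β))/8 = -8.223697, |c| > 1 → infeasible
LRL: c = (6 − d² + 2cos(α−β) − 2d(sin α − sin β))/8 = -6.488331, |c| > 1 → infeasible
Shortest: LSR with L = 62.223011 m ≈ 62.2230 m
Convert LSR to answer units (arcs ×180/π): t = 2.192198·180/π = 125.6037°, p = ρ·p = 6.69·6.359890 = 42.5477 m, q = 0.748811·180/π = 42.9037°, L = 62.2230 m.

LSR: t = 125.6037°, p = 42.5477 m, q = 42.9037°, L = 62.2230 m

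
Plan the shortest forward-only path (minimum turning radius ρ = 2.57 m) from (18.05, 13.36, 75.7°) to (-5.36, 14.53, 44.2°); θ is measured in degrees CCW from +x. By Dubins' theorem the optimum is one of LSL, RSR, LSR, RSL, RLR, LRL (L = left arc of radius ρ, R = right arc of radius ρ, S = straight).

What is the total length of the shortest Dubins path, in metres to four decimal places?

30.9862 m

Let ψ = atan2(Δy, Δx) = atan2(1.17, -23.41) = 177.1388° be the start→goal bearing.
Normalize: d = |goal − start| / ρ = 23.439219/2.57 = 9.120319, α = (θ_start − ψ) mod 360° = 258.5612° = 4.512744 rad, β = (θ_goal − ψ) mod 360° = 227.0612° = 3.962965 rad.
Common terms: sin α = -0.980137, cos α = -0.198321, sin β = -0.732082, cos β = -0.681217, cos(α−β) = 0.852640, d² = 83.180215. Work in radians in the unit-radius frame; every candidate has L = ρ·(t + p + q).
LSL: p² = 2 + d² − 2cos(α−β) + 2d(sin α − sin β) = 78.950244; p = √p² = 8.885395; φ = atan2(cos β − cos α, d + sin α − sin β) = -0.054374 rad; t = (φ − α) mod 2π = 1.716067 rad, q = (β − φ) mod 2π = 4.017339 rad → L = 2.57·(1.716067 + 8.885395 + 4.017339) = 2.57·14.618802 = 37.570320 m
RSR: p² = 2 + d² − 2cos(α−β) + 2d(sin β − sin α) = 87.999624; p = √p² = 9.380811; φ = atan2(cos α − cos β, d − sin α + sin β) = 0.051500 rad; t = (α − φ) mod 2π = 4.461244 rad, q = (φ − β) mod 2π = 2.371720 rad → L = 2.57·(4.461244 + 9.380811 + 2.371720) = 2.57·16.213776 = 41.669403 m
LSR: p² = d² − 2 + 2cos(α−β) + 2d(sin α + sin β) = 51.653536; p = √p² = 7.187039; φ = atan2(−cos α − cos β, d + sin α + sin β) − atan2(−2, p) = 0.389585 rad; t = (φ − α) mod 2π = 2.160027 rad, q = (φ − β) mod 2π = 2.709805 rad → L = 2.57·(2.160027 + 7.187039 + 2.709805) = 2.57·12.056871 = 30.986159 m
RSL: p² = d² − 2 + 2cos(α−β) − 2d(sin α + sin β) = 114.117454; p = √p² = 10.682577; φ = atan2(cos α + cos β, d − sin α − sin β) − atan2(2, p) = -0.266095 rad; t = (α − φ) mod 2π = 4.778839 rad, q = (β − φ) mod 2π = 4.229060 rad → L = 2.57·(4.778839 + 10.682577 + 4.229060) = 2.57·19.690476 = 50.604522 m
RLR: c = (6 − d² + 2cos(α−β) + 2d(sin α − sin β))/8 = -9.999953, |c| > 1 → infeasible
LRL: c = (6 − d² + 2cos(α−β) − 2d(sin α − sin β))/8 = -8.868781, |c| > 1 → infeasible
Shortest: LSR with L = 30.986159 m ≈ 30.9862 m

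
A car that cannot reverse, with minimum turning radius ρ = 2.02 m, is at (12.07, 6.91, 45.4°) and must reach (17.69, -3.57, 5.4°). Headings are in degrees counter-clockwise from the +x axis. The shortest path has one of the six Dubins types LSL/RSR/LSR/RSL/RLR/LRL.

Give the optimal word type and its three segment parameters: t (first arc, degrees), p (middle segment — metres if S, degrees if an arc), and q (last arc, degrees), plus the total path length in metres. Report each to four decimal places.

Let ψ = atan2(Δy, Δx) = atan2(-10.48, 5.62) = -61.7971° be the start→goal bearing.
Normalize: d = |goal − start| / ρ = 11.891795/2.02 = 5.887027, α = (θ_start − ψ) mod 360° = 107.1971° = 1.870943 rad, β = (θ_goal − ψ) mod 360° = 67.1971° = 1.172811 rad.
Common terms: sin α = 0.955293, cos α = -0.295660, sin β = 0.921844, cos β = 0.387562, cos(α−β) = 0.766044, d² = 34.657092. Work in radians in the unit-radius frame; every candidate has L = ρ·(t + p + q).
LSL: p² = 2 + d² − 2cos(α−β) + 2d(sin α − sin β) = 35.518837; p = √p² = 5.959768; φ = atan2(cos β − cos α, d + sin α − sin β) = 0.114892 rad; t = (φ − α) mod 2π = 4.527134 rad, q = (β − φ) mod 2π = 1.057920 rad → L = 2.02·(4.527134 + 5.959768 + 1.057920) = 2.02·11.544822 = 23.320540 m
RSR: p² = 2 + d² − 2cos(α−β) + 2d(sin β − sin α) = 34.731170; p = √p² = 5.893316; φ = atan2(cos α − cos β, d − sin α + sin β) = -0.116193 rad; t = (α − φ) mod 2π = 1.987136 rad, q = (φ − β) mod 2π = 4.994181 rad → L = 2.02·(1.987136 + 5.893316 + 4.994181) = 2.02·12.874633 = 26.006758 m
LSR: p² = d² − 2 + 2cos(α−β) + 2d(sin α + sin β) = 56.290695; p = √p² = 7.502712; φ = atan2(−cos α − cos β, d + sin α + sin β) − atan2(−2, p) = 0.248676 rad; t = (φ − α) mod 2π = 4.660919 rad, q = (φ − β) mod 2π = 5.359050 rad → L = 2.02·(4.660919 + 7.502712 + 5.359050) = 2.02·17.522681 = 35.395816 m
RSL: p² = d² − 2 + 2cos(α−β) − 2d(sin α + sin β) = 12.087668; p = √p² = 3.476732; φ = atan2(cos α + cos β, d − sin α − sin β) − atan2(2, p) = -0.499110 rad; t = (α − φ) mod 2π = 2.370053 rad, q = (β − φ) mod 2π = 1.671921 rad → L = 2.02·(2.370053 + 3.476732 + 1.671921) = 2.02·7.518706 = 15.187786 m
RLR: c = (6 − d² + 2cos(α−β) + 2d(sin α − sin β))/8 = -3.341396, |c| > 1 → infeasible
LRL: c = (6 − d² + 2cos(α−β) − 2d(sin α − sin β))/8 = -3.439855, |c| > 1 → infeasible
Shortest: RSL with L = 15.187786 m ≈ 15.1878 m
Convert RSL to answer units (arcs ×180/π): t = 2.370053·180/π = 135.7940°, p = ρ·p = 2.02·3.476732 = 7.0230 m, q = 1.671921·180/π = 95.7940°, L = 15.1878 m.

RSL: t = 135.7940°, p = 7.0230 m, q = 95.7940°, L = 15.1878 m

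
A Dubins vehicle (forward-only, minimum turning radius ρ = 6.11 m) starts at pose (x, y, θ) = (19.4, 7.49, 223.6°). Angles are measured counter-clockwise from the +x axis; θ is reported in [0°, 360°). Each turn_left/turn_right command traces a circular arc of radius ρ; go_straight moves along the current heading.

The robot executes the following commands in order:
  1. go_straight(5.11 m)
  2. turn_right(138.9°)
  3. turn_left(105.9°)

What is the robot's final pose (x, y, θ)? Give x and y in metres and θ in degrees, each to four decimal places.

set_pose: (x, y, θ) = (19.4000, 7.4900, 223.6000°), ρ = 6.11
go_straight(5.11): x += 5.11·cos θ, y += 5.11·sin θ → (15.6995, 3.9660, 223.6000°)
turn_right(138.9°): centre at ρ to the right, rotate −138.9° → (5.4020, 8.9551, 84.7000°)
turn_left(105.9°): centre at ρ to the left, rotate +105.9° → (-1.8058, 15.5252, 190.6000°)

(-1.8058, 15.5252, 190.6000°)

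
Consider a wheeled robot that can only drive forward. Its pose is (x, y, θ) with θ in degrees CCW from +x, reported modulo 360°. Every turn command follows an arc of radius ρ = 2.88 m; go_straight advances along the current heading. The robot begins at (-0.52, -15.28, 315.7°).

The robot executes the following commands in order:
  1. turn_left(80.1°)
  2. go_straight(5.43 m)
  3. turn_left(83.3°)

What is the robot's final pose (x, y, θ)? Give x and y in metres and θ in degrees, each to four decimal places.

(8.4120, -8.6418, 119.1000°)

set_pose: (x, y, θ) = (-0.5200, -15.2800, 315.7000°), ρ = 2.88
turn_left(80.1°): centre at ρ to the left, rotate +80.1° → (3.1761, -15.5547, 395.8000° ≡ 35.8000°)
go_straight(5.43): x += 5.43·cos θ, y += 5.43·sin θ → (7.5802, -12.3783, 35.8000°)
turn_left(83.3°): centre at ρ to the left, rotate +83.3° → (8.4120, -8.6418, 119.1000°)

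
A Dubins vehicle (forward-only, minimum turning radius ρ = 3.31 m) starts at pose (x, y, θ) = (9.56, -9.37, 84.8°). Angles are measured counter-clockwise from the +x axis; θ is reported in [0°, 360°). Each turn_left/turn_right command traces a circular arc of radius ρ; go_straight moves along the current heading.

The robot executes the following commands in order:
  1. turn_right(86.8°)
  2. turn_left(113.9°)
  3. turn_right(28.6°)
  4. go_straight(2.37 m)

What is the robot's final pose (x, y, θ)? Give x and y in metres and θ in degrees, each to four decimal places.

(16.2188, 2.1551, 83.3000°)

set_pose: (x, y, θ) = (9.5600, -9.3700, 84.8000°), ρ = 3.31
turn_right(86.8°): centre at ρ to the right, rotate −86.8° → (12.9719, -6.3620, -2.0000° ≡ 358.0000°)
turn_left(113.9°): centre at ρ to the left, rotate +113.9° → (16.1586, -1.8194, 471.9000° ≡ 111.9000°)
turn_right(28.6°): centre at ρ to the right, rotate −28.6° → (15.9423, -0.1987, 83.3000°)
go_straight(2.37): x += 2.37·cos θ, y += 2.37·sin θ → (16.2188, 2.1551, 83.3000°)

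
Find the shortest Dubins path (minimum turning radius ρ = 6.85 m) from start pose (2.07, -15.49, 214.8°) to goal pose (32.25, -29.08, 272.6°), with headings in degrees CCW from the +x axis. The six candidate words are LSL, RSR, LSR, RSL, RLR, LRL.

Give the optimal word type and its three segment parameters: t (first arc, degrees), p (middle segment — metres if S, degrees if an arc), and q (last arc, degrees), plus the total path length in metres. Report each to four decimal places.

Let ψ = atan2(Δy, Δx) = atan2(-13.59, 30.18) = -24.2420° be the start→goal bearing.
Normalize: d = |goal − start| / ρ = 33.098648/6.85 = 4.831919, α = (θ_start − ψ) mod 360° = 239.0420° = 4.172069 rad, β = (θ_goal − ψ) mod 360° = 296.8420° = 5.180869 rad.
Common terms: sin α = -0.857544, cos α = -0.514410, sin β = -0.892255, cos β = 0.451531, cos(α−β) = 0.532876, d² = 23.347445. Work in radians in the unit-radius frame; every candidate has L = ρ·(t + p + q).
LSL: p² = 2 + d² − 2cos(α−β) + 2d(sin α − sin β) = 24.617137; p = √p² = 4.961566; φ = atan2(cos β − cos α, d + sin α − sin β) = 0.195936 rad; t = (φ − α) mod 2π = 2.307052 rad, q = (β − φ) mod 2π = 4.984933 rad → L = 6.85·(2.307052 + 4.961566 + 4.984933) = 6.85·12.253552 = 83.936828 m
RSR: p² = 2 + d² − 2cos(α−β) + 2d(sin β − sin α) = 23.946249; p = √p² = 4.893490; φ = atan2(cos α − cos β, d − sin α + sin β) = -0.198698 rad; t = (α − φ) mod 2π = 4.370767 rad, q = (φ − β) mod 2π = 0.903618 rad → L = 6.85·(4.370767 + 4.893490 + 0.903618) = 6.85·10.167875 = 69.649947 m
LSR: p² = d² − 2 + 2cos(α−β) + 2d(sin α + sin β) = 5.503416; p = √p² = 2.345936; φ = atan2(−cos α − cos β, d + sin α + sin β) − atan2(−2, p) = 0.726364 rad; t = (φ − α) mod 2π = 2.837480 rad, q = (φ − β) mod 2π = 1.828680 rad → L = 6.85·(2.837480 + 2.345936 + 1.828680) = 6.85·7.012097 = 48.032862 m
RSL: p² = d² − 2 + 2cos(α−β) − 2d(sin α + sin β) = 39.322979; p = √p² = 6.270804; φ = atan2(cos α + cos β, d − sin α − sin β) − atan2(2, p) = -0.318293 rad; t = (α − φ) mod 2π = 4.490362 rad, q = (β − φ) mod 2π = 5.499162 rad → L = 6.85·(4.490362 + 6.270804 + 5.499162) = 6.85·16.260328 = 111.383249 m
RLR: c = (6 − d² + 2cos(α−β) + 2d(sin α − sin β))/8 = -1.993281, |c| > 1 → infeasible
LRL: c = (6 − d² + 2cos(α−β) − 2d(sin α − sin β))/8 = -2.077142, |c| > 1 → infeasible
Shortest: LSR with L = 48.032862 m ≈ 48.0329 m
Convert LSR to answer units (arcs ×180/π): t = 2.837480·180/π = 162.5757°, p = ρ·p = 6.85·2.345936 = 16.0697 m, q = 1.828680·180/π = 104.7757°, L = 48.0329 m.

LSR: t = 162.5757°, p = 16.0697 m, q = 104.7757°, L = 48.0329 m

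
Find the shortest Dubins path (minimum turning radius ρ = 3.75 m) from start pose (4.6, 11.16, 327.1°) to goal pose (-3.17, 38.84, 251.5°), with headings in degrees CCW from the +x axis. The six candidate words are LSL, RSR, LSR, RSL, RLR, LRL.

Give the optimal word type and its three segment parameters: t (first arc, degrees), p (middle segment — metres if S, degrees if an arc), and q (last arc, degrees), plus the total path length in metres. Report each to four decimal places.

Let ψ = atan2(Δy, Δx) = atan2(27.68, -7.77) = 105.6799° be the start→goal bearing.
Normalize: d = |goal − start| / ρ = 28.749875/3.75 = 7.666633, α = (θ_start − ψ) mod 360° = 221.4201° = 3.864510 rad, β = (θ_goal − ψ) mod 360° = 145.8201° = 2.545042 rad.
Common terms: sin α = -0.661575, cos α = -0.749879, sin β = 0.561793, cos β = -0.827278, cos(α−β) = 0.248690, d² = 58.777266. Work in radians in the unit-radius frame; every candidate has L = ρ·(t + p + q).
LSL: p² = 2 + d² − 2cos(α−β) + 2d(sin α − sin β) = 41.521657; p = √p² = 6.443730; φ = atan2(cos β − cos α, d + sin α − sin β) = -0.012012 rad; t = (φ − α) mod 2π = 2.406663 rad, q = (β − φ) mod 2π = 2.557053 rad → L = 3.75·(2.406663 + 6.443730 + 2.557053) = 3.75·11.407446 = 42.777924 m
RSR: p² = 2 + d² − 2cos(α−β) + 2d(sin β − sin α) = 79.038115; p = √p² = 8.890338; φ = atan2(cos α − cos β, d − sin α + sin β) = 0.008706 rad; t = (α − φ) mod 2π = 3.855804 rad, q = (φ − β) mod 2π = 3.746850 rad → L = 3.75·(3.855804 + 8.890338 + 3.746850) = 3.75·16.492993 = 61.848722 m
LSR: p² = d² − 2 + 2cos(α−β) + 2d(sin α + sin β) = 55.744648; p = √p² = 7.466234; φ = atan2(−cos α − cos β, d + sin α + sin β) − atan2(−2, p) = 0.467216 rad; t = (φ − α) mod 2π = 2.885891 rad, q = (φ − β) mod 2π = 4.205360 rad → L = 3.75·(2.885891 + 7.466234 + 4.205360) = 3.75·14.557484 = 54.590565 m
RSL: p² = d² − 2 + 2cos(α−β) − 2d(sin α + sin β) = 58.804643; p = √p² = 7.668419; φ = atan2(cos α + cos β, d − sin α − sin β) − atan2(2, p) = -0.455476 rad; t = (α − φ) mod 2π = 4.319987 rad, q = (β − φ) mod 2π = 3.000518 rad → L = 3.75·(4.319987 + 7.668419 + 3.000518) = 3.75·14.988923 = 56.208460 m
RLR: c = (6 − d² + 2cos(α−β) + 2d(sin α − sin β))/8 = -8.879764, |c| > 1 → infeasible
LRL: c = (6 − d² + 2cos(α−β) − 2d(sin α − sin β))/8 = -4.190207, |c| > 1 → infeasible
Shortest: LSL with L = 42.777924 m ≈ 42.7779 m
Convert LSL to answer units (arcs ×180/π): t = 2.406663·180/π = 137.8916°, p = ρ·p = 3.75·6.443730 = 24.1640 m, q = 2.557053·180/π = 146.5084°, L = 42.7779 m.

LSL: t = 137.8916°, p = 24.1640 m, q = 146.5084°, L = 42.7779 m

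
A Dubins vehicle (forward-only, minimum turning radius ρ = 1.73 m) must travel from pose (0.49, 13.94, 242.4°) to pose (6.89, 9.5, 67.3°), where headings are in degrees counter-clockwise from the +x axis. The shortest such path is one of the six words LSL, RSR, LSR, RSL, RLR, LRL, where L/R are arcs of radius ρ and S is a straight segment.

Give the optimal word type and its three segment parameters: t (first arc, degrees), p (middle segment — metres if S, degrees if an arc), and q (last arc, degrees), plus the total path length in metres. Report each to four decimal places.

LSL: t = 75.3517°, p = 4.4187 m, q = 109.5483°, L = 10.0016 m

Let ψ = atan2(Δy, Δx) = atan2(-4.44, 6.40) = -34.7510° be the start→goal bearing.
Normalize: d = |goal − start| / ρ = 7.789326/1.73 = 4.502501, α = (θ_start − ψ) mod 360° = 277.1510° = 4.837197 rad, β = (θ_goal − ψ) mod 360° = 102.0510° = 1.781126 rad.
Common terms: sin α = -0.992222, cos α = 0.124484, sin β = 0.977962, cos β = -0.208782, cos(α−β) = -0.996345, d² = 20.272512. Work in radians in the unit-radius frame; every candidate has L = ρ·(t + p + q).
LSL: p² = 2 + d² − 2cos(α−β) + 2d(sin α − sin β) = 6.523695; p = √p² = 2.554152; φ = atan2(cos β − cos α, d + sin α − sin β) = -0.130853 rad; t = (φ − α) mod 2π = 1.315135 rad, q = (β − φ) mod 2π = 1.911979 rad → L = 1.73·(1.315135 + 2.554152 + 1.911979) = 1.73·5.781266 = 10.001591 m
RSR: p² = 2 + d² − 2cos(α−β) + 2d(sin β − sin α) = 42.006710; p = √p² = 6.481258; φ = atan2(cos α − cos β, d − sin α + sin β) = 0.051443 rad; t = (α − φ) mod 2π = 4.785754 rad, q = (φ − β) mod 2π = 4.553502 rad → L = 1.73·(4.785754 + 6.481258 + 4.553502) = 1.73·15.820515 = 27.369491 m
LSR: p² = d² − 2 + 2cos(α−β) + 2d(sin α + sin β) = 16.151416; p = √p² = 4.018882; φ = atan2(−cos α − cos β, d + sin α + sin β) − atan2(−2, p) = 0.480546 rad; t = (φ − α) mod 2π = 1.926534 rad, q = (φ − β) mod 2π = 4.982606 rad → L = 1.73·(1.926534 + 4.018882 + 4.982606) = 1.73·10.928023 = 18.905479 m
RSL: p² = d² − 2 + 2cos(α−β) − 2d(sin α + sin β) = 16.408226; p = √p² = 4.050707; φ = atan2(cos α + cos β, d − sin α − sin β) − atan2(2, p) = -0.477289 rad; t = (α − φ) mod 2π = 5.314486 rad, q = (β − φ) mod 2π = 2.258415 rad → L = 1.73·(5.314486 + 4.050707 + 2.258415) = 1.73·11.623608 = 20.108841 m
RLR: c = (6 − d² + 2cos(α−β) + 2d(sin α − sin β))/8 = -4.250839, |c| > 1 → infeasible
LRL: c = (6 − d² + 2cos(α−β) − 2d(sin α − sin β))/8 = 0.184538; p = 2π − arccos c = 4.897991 rad; φ = atan2(cos β − cos α, d + sin α − sin β) = -0.130853 rad; t = (φ − α + p/2) mod 2π = 3.764130 rad, q = (β − α − t + p) mod 2π = 4.360974 rad → L = 1.73·(3.764130 + 4.897991 + 4.360974) = 1.73·13.023096 = 22.529955 m
Shortest: LSL with L = 10.001591 m ≈ 10.0016 m
Convert LSL to answer units (arcs ×180/π): t = 1.315135·180/π = 75.3517°, p = ρ·p = 1.73·2.554152 = 4.4187 m, q = 1.911979·180/π = 109.5483°, L = 10.0016 m.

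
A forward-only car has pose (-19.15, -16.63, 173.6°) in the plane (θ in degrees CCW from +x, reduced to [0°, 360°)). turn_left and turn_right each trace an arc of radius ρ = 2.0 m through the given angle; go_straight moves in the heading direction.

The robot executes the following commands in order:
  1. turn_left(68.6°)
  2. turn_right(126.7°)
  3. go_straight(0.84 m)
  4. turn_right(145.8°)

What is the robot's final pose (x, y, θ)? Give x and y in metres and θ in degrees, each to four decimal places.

set_pose: (x, y, θ) = (-19.1500, -16.6300, 173.6000°), ρ = 2.0
turn_left(68.6°): centre at ρ to the left, rotate +68.6° → (-21.1421, -17.6848, 242.2000°)
turn_right(126.7°): centre at ρ to the right, rotate −126.7° → (-24.7164, -17.6130, 115.5000°)
go_straight(0.84): x += 0.84·cos θ, y += 0.84·sin θ → (-25.0781, -16.8548, 115.5000°)
turn_right(145.8°): centre at ρ to the right, rotate −145.8° → (-22.2638, -14.2670, -30.3000° ≡ 329.7000°)

(-22.2638, -14.2670, 329.7000°)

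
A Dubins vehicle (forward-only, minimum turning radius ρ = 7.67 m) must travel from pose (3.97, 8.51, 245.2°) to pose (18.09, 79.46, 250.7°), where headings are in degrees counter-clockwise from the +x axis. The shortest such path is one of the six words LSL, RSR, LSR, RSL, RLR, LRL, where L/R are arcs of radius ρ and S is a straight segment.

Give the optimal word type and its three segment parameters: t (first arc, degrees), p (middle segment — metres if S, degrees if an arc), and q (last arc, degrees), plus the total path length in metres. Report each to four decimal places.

Let ψ = atan2(Δy, Δx) = atan2(70.95, 14.12) = 78.7444° be the start→goal bearing.
Normalize: d = |goal − start| / ρ = 72.341391/7.67 = 9.431733, α = (θ_start − ψ) mod 360° = 166.4556° = 2.905198 rad, β = (θ_goal − ψ) mod 360° = 171.9556° = 3.001191 rad.
Common terms: sin α = 0.234199, cos α = -0.972189, sin β = 0.139941, cos β = -0.990160, cos(α−β) = 0.995396, d² = 88.957585. Work in radians in the unit-radius frame; every candidate has L = ρ·(t + p + q).
LSL: p² = 2 + d² − 2cos(α−β) + 2d(sin α − sin β) = 90.744832; p = √p² = 9.526008; φ = atan2(cos β − cos α, d + sin α − sin β) = -0.001887 rad; t = (φ − α) mod 2π = 3.376101 rad, q = (β − φ) mod 2π = 3.003077 rad → L = 7.67·(3.376101 + 9.526008 + 3.003077) = 7.67·15.905187 = 121.992781 m
RSR: p² = 2 + d² − 2cos(α−β) + 2d(sin β − sin α) = 87.188754; p = √p² = 9.337492; φ = atan2(cos α − cos β, d − sin α + sin β) = 0.001925 rad; t = (α − φ) mod 2π = 2.903273 rad, q = (φ − β) mod 2π = 3.283919 rad → L = 7.67·(2.903273 + 9.337492 + 3.283919) = 7.67·15.524684 = 119.074327 m
LSR: p² = d² − 2 + 2cos(α−β) + 2d(sin α + sin β) = 96.005962; p = √p² = 9.798263; φ = atan2(−cos α − cos β, d + sin α + sin β) − atan2(−2, p) = 0.398862 rad; t = (φ − α) mod 2π = 3.776850 rad, q = (φ − β) mod 2π = 3.680857 rad → L = 7.67·(3.776850 + 9.798263 + 3.680857) = 7.67·17.255970 = 132.353292 m
RSL: p² = d² − 2 + 2cos(α−β) − 2d(sin α + sin β) = 81.890794; p = √p² = 9.049353; φ = atan2(cos α + cos β, d − sin α − sin β) − atan2(2, p) = -0.430869 rad; t = (α − φ) mod 2π = 3.336066 rad, q = (β − φ) mod 2π = 3.432059 rad → L = 7.67·(3.336066 + 9.049353 + 3.432059) = 7.67·15.817479 = 121.320065 m
RLR: c = (6 − d² + 2cos(α−β) + 2d(sin α − sin β))/8 = -9.898594, |c| > 1 → infeasible
LRL: c = (6 − d² + 2cos(α−β) − 2d(sin α − sin β))/8 = -10.343104, |c| > 1 → infeasible
Shortest: RSR with L = 119.074327 m ≈ 119.0743 m
Convert RSR to answer units (arcs ×180/π): t = 2.903273·180/π = 166.3453°, p = ρ·p = 7.67·9.337492 = 71.6186 m, q = 3.283919·180/π = 188.1547°, L = 119.0743 m.

RSR: t = 166.3453°, p = 71.6186 m, q = 188.1547°, L = 119.0743 m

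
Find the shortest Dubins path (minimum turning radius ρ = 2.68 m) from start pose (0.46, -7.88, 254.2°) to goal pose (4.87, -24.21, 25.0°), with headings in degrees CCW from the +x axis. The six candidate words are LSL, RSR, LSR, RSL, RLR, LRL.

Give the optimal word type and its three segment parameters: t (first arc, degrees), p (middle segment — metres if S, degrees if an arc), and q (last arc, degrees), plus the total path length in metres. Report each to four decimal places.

LSL: t = 18.8362°, p = 13.1899 m, q = 111.9638°, L = 19.3080 m

Let ψ = atan2(Δy, Δx) = atan2(-16.33, 4.41) = -74.8875° be the start→goal bearing.
Normalize: d = |goal − start| / ρ = 16.914993/2.68 = 6.311565, α = (θ_start − ψ) mod 360° = 329.0875° = 5.743660 rad, β = (θ_goal − ψ) mod 360° = 99.8875° = 1.743365 rad.
Common terms: sin α = -0.513729, cos α = 0.857953, sin β = 0.985147, cos β = -0.171714, cos(α−β) = -0.653421, d² = 39.835849. Work in radians in the unit-radius frame; every candidate has L = ρ·(t + p + q).
LSL: p² = 2 + d² − 2cos(α−β) + 2d(sin α − sin β) = 24.222190; p = √p² = 4.921604; φ = atan2(cos β − cos α, d + sin α − sin β) = -0.210771 rad; t = (φ − α) mod 2π = 0.328755 rad, q = (β − φ) mod 2π = 1.954136 rad → L = 2.68·(0.328755 + 4.921604 + 1.954136) = 2.68·7.204495 = 19.308047 m
RSR: p² = 2 + d² − 2cos(α−β) + 2d(sin β − sin α) = 62.063190; p = √p² = 7.878019; φ = atan2(cos α − cos β, d − sin α + sin β) = 0.131076 rad; t = (α − φ) mod 2π = 5.612584 rad, q = (φ − β) mod 2π = 4.670896 rad → L = 2.68·(5.612584 + 7.878019 + 4.670896) = 2.68·18.161499 = 48.672818 m
LSR: p² = d² − 2 + 2cos(α−β) + 2d(sin α + sin β) = 42.479780; p = √p² = 6.517651; φ = atan2(−cos α − cos β, d + sin α + sin β) − atan2(−2, p) = 0.196910 rad; t = (φ − α) mod 2π = 0.736435 rad, q = (φ − β) mod 2π = 4.736730 rad → L = 2.68·(0.736435 + 6.517651 + 4.736730) = 2.68·11.990816 = 32.135388 m
RSL: p² = d² − 2 + 2cos(α−β) − 2d(sin α + sin β) = 30.578235; p = √p² = 5.529759; φ = atan2(cos α + cos β, d − sin α − sin β) − atan2(2, p) = -0.230074 rad; t = (α − φ) mod 2π = 5.973734 rad, q = (β − φ) mod 2π = 1.973440 rad → L = 2.68·(5.973734 + 5.529759 + 1.973440) = 2.68·13.476933 = 36.118180 m
RLR: c = (6 − d² + 2cos(α−β) + 2d(sin α − sin β))/8 = -6.757899, |c| > 1 → infeasible
LRL: c = (6 − d² + 2cos(α−β) − 2d(sin α − sin β))/8 = -2.027774, |c| > 1 → infeasible
Shortest: LSL with L = 19.308047 m ≈ 19.3080 m
Convert LSL to answer units (arcs ×180/π): t = 0.328755·180/π = 18.8362°, p = ρ·p = 2.68·4.921604 = 13.1899 m, q = 1.954136·180/π = 111.9638°, L = 19.3080 m.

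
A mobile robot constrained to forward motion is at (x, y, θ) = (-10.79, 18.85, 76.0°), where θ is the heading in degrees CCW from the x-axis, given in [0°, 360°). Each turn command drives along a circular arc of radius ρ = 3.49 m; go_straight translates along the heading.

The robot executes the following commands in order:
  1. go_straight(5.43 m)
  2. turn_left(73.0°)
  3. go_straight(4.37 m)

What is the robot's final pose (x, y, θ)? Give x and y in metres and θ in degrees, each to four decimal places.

set_pose: (x, y, θ) = (-10.7900, 18.8500, 76.0000°), ρ = 3.49
go_straight(5.43): x += 5.43·cos θ, y += 5.43·sin θ → (-9.4764, 24.1187, 76.0000°)
turn_left(73.0°): centre at ρ to the left, rotate +73.0° → (-11.0652, 27.9545, 149.0000°)
go_straight(4.37): x += 4.37·cos θ, y += 4.37·sin θ → (-14.8110, 30.2052, 149.0000°)

(-14.8110, 30.2052, 149.0000°)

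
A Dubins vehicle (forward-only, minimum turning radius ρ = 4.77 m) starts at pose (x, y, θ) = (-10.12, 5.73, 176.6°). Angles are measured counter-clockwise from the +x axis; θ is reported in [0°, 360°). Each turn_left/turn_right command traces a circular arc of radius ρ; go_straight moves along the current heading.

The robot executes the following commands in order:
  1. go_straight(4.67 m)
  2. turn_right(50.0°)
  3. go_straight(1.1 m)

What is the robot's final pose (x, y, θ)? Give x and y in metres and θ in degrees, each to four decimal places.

(-18.9842, 8.8077, 126.6000°)

set_pose: (x, y, θ) = (-10.1200, 5.7300, 176.6000°), ρ = 4.77
go_straight(4.67): x += 4.67·cos θ, y += 4.67·sin θ → (-14.7818, 6.0070, 176.6000°)
turn_right(50.0°): centre at ρ to the right, rotate −50.0° → (-18.3283, 7.9246, 126.6000°)
go_straight(1.1): x += 1.1·cos θ, y += 1.1·sin θ → (-18.9842, 8.8077, 126.6000°)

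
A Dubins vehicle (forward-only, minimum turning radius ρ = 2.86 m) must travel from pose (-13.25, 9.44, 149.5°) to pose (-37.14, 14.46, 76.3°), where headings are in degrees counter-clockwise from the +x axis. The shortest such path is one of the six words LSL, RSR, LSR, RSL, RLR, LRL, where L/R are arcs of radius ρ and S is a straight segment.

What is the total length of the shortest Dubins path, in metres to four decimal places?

Let ψ = atan2(Δy, Δx) = atan2(5.02, -23.89) = 168.1331° be the start→goal bearing.
Normalize: d = |goal − start| / ρ = 24.411729/2.86 = 8.535569, α = (θ_start − ψ) mod 360° = 341.3669° = 5.957976 rad, β = (θ_goal − ψ) mod 360° = 268.1669° = 4.680395 rad.
Common terms: sin α = -0.319507, cos α = 0.947584, sin β = -0.999488, cos β = -0.031988, cos(α−β) = 0.289032, d² = 72.855947. Work in radians in the unit-radius frame; every candidate has L = ρ·(t + p + q).
LSL: p² = 2 + d² − 2cos(α−β) + 2d(sin α − sin β) = 85.885941; p = √p² = 9.267467; φ = atan2(cos β − cos α, d + sin α − sin β) = -0.105898 rad; t = (φ − α) mod 2π = 0.219311 rad, q = (β − φ) mod 2π = 4.786293 rad → L = 2.86·(0.219311 + 9.267467 + 4.786293) = 2.86·14.273071 = 40.820983 m
RSR: p² = 2 + d² − 2cos(α−β) + 2d(sin β − sin α) = 62.669825; p = √p² = 7.916428; φ = atan2(cos α − cos β, d − sin α + sin β) = 0.124057 rad; t = (α − φ) mod 2π = 5.833919 rad, q = (φ − β) mod 2π = 1.726847 rad → L = 2.86·(5.833919 + 7.916428 + 1.726847) = 2.86·15.477194 = 44.264774 m
LSR: p² = d² − 2 + 2cos(α−β) + 2d(sin α + sin β) = 48.917262; p = √p² = 6.994088; φ = atan2(−cos α − cos β, d + sin α + sin β) − atan2(−2, p) = 0.152323 rad; t = (φ − α) mod 2π = 0.477532 rad, q = (φ − β) mod 2π = 1.755113 rad → L = 2.86·(0.477532 + 6.994088 + 1.755113) = 2.86·9.226733 = 26.388456 m
RSL: p² = d² − 2 + 2cos(α−β) − 2d(sin α + sin β) = 93.950758; p = √p² = 9.692820; φ = atan2(cos α + cos β, d − sin α − sin β) − atan2(2, p) = -0.110838 rad; t = (α − φ) mod 2π = 6.068814 rad, q = (β − φ) mod 2π = 4.791233 rad → L = 2.86·(6.068814 + 9.692820 + 4.791233) = 2.86·20.552867 = 58.781200 m
RLR: c = (6 − d² + 2cos(α−β) + 2d(sin α − sin β))/8 = -6.833728, |c| > 1 → infeasible
LRL: c = (6 − d² + 2cos(α−β) − 2d(sin α − sin β))/8 = -9.735743, |c| > 1 → infeasible
Shortest: LSR with L = 26.388456 m ≈ 26.3885 m

26.3885 m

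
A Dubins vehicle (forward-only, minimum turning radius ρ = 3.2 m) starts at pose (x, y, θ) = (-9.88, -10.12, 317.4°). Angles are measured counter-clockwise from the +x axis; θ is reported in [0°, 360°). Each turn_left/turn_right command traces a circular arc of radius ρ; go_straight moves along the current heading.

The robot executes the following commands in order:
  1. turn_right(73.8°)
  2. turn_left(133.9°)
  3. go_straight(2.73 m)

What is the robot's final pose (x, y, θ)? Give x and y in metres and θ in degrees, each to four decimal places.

(-2.7475, -17.5521, 17.5000°)

set_pose: (x, y, θ) = (-9.8800, -10.1200, 317.4000°), ρ = 3.2
turn_right(73.8°): centre at ρ to the right, rotate −73.8° → (-9.1797, -13.8983, 243.6000°)
turn_left(133.9°): centre at ρ to the left, rotate +133.9° → (-5.3512, -18.3731, 377.5000° ≡ 17.5000°)
go_straight(2.73): x += 2.73·cos θ, y += 2.73·sin θ → (-2.7475, -17.5521, 17.5000°)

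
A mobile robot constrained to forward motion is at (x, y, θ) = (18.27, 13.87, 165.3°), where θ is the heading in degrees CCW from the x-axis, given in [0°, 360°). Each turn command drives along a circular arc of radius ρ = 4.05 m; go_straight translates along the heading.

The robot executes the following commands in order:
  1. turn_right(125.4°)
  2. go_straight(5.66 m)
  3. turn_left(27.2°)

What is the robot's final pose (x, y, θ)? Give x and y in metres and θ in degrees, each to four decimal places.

set_pose: (x, y, θ) = (18.2700, 13.8700, 165.3000°), ρ = 4.05
turn_right(125.4°): centre at ρ to the right, rotate −125.4° → (16.6998, 20.8945, 39.9000°)
go_straight(5.66): x += 5.66·cos θ, y += 5.66·sin θ → (21.0420, 24.5251, 39.9000°)
turn_left(27.2°): centre at ρ to the left, rotate +27.2° → (22.1749, 26.0561, 67.1000°)

(22.1749, 26.0561, 67.1000°)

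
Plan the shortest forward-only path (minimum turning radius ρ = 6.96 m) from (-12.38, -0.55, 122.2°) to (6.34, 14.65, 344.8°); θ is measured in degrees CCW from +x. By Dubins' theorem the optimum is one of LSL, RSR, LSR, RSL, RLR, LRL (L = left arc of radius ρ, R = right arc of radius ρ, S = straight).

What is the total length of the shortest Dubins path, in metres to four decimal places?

Let ψ = atan2(Δy, Δx) = atan2(15.20, 18.72) = 39.0754° be the start→goal bearing.
Normalize: d = |goal − start| / ρ = 24.113863/6.96 = 3.464636, α = (θ_start − ψ) mod 360° = 83.1246° = 1.450798 rad, β = (θ_goal − ψ) mod 360° = 305.7246° = 5.335901 rad.
Common terms: sin α = 0.992809, cos α = 0.119711, sin β = -0.811833, cos β = 0.583890, cos(α−β) = -0.736097, d² = 12.003699. Work in radians in the unit-radius frame; every candidate has L = ρ·(t + p + q).
LSL: p² = 2 + d² − 2cos(α−β) + 2d(sin α − sin β) = 27.980746; p = √p² = 5.289683; φ = atan2(cos β − cos α, d + sin α − sin β) = 0.087865 rad; t = (φ − α) mod 2π = 4.920252 rad, q = (β − φ) mod 2π = 5.248036 rad → L = 6.96·(4.920252 + 5.289683 + 5.248036) = 6.96·15.457971 = 107.587480 m
RSR: p² = 2 + d² − 2cos(α−β) + 2d(sin β − sin α) = 2.971041; p = √p² = 1.723671; φ = atan2(cos α − cos β, d − sin α + sin β) = -0.272663 rad; t = (α − φ) mod 2π = 1.723460 rad, q = (φ − β) mod 2π = 0.674622 rad → L = 6.96·(1.723460 + 1.723671 + 0.674622) = 6.96·4.121753 = 28.687402 m
LSR: p² = d² − 2 + 2cos(α−β) + 2d(sin α + sin β) = 9.785535; p = √p² = 3.128184; φ = atan2(−cos α − cos β, d + sin α + sin β) − atan2(−2, p) = 0.378196 rad; t = (φ − α) mod 2π = 5.210583 rad, q = (φ − β) mod 2π = 1.325481 rad → L = 6.96·(5.210583 + 3.128184 + 1.325481) = 6.96·9.664248 = 67.263165 m
RSL: p² = d² − 2 + 2cos(α−β) − 2d(sin α + sin β) = 7.277475; p = √p² = 2.697680; φ = atan2(cos α + cos β, d − sin α − sin β) − atan2(2, p) = -0.426879 rad; t = (α − φ) mod 2π = 1.877676 rad, q = (β − φ) mod 2π = 5.762779 rad → L = 6.96·(1.877676 + 2.697680 + 5.762779) = 6.96·10.338135 = 71.953421 m
RLR: c = (6 − d² + 2cos(α−β) + 2d(sin α − sin β))/8 = 0.628620; p = 2π − arccos c = 5.392166 rad; φ = atan2(cos α − cos β, d − sin α + sin β) = -0.272663 rad; t = (α − φ + p/2) mod 2π = 4.419543 rad, q = (α − β − t + p) mod 2π = 3.370705 rad → L = 6.96·(4.419543 + 5.392166 + 3.370705) = 6.96·13.182415 = 91.749609 m
LRL: c = (6 − d² + 2cos(α−β) − 2d(sin α − sin β))/8 = -2.497593, |c| > 1 → infeasible
Shortest: RSR with L = 28.687402 m ≈ 28.6874 m

28.6874 m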